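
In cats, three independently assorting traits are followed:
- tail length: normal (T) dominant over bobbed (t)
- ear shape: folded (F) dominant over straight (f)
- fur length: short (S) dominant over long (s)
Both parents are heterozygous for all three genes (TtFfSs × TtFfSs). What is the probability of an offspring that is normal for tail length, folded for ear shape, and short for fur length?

Trihybrid cross: TtFfSs × TtFfSs
Each trait segregates independently with a 3:1 phenotypic ratio, so each gene contributes 3/4 (dominant) or 1/4 (recessive).
Target: normal (tail length), folded (ear shape), short (fur length)
Probability = product of independent per-trait probabilities
= 3/4 × 3/4 × 3/4 = 27/64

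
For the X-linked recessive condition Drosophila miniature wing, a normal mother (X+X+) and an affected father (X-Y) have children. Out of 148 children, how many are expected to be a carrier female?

Cross: X+X+ × X-Y
Offspring: 2 X+X-, 2 X+Y
Probability of a carrier female: 2/4 = 1/2
Expected count = 1/2 × 148 = 74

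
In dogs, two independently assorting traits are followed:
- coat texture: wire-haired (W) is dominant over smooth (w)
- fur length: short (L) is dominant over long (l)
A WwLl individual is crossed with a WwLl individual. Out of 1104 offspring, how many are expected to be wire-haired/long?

Dihybrid cross WwLl × WwLl — consider each gene separately:
coat texture: Ww × Ww → 1 WW, 2 Ww, 1 ww → 3 W_ : 1 ww (out of 4)
fur length: Ll × Ll → 1 LL, 2 Ll, 1 ll → 3 L_ : 1 ll (out of 4)
Combine (counts out of 4 × 4 = 16): wire-haired/short (W_L_) = 3×3 = 9; wire-haired/long (W_ll) = 3×1 = 3; smooth/short (wwL_) = 1×3 = 3; smooth/long (wwll) = 1×1 = 1
Phenotype counts (out of 16): 9 wire-haired/short, 3 wire-haired/long, 3 smooth/short, 1 smooth/long
wire-haired/long: 3 out of 16 → fraction 3/16
Expected count = 3/16 × 1104 = 207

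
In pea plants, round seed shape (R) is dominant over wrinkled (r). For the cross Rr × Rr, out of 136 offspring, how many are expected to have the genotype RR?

Punnett square for Rr × Rr:
Offspring genotypes: 1 RR, 2 Rr, 1 rr
Total offspring: 4
Count with target: 1
Probability: 1/4
Expected count = 1/4 × 136 = 34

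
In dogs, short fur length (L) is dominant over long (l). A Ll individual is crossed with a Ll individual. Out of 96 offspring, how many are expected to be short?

Punnett square for Ll × Ll:
Offspring genotypes: 1 LL, 2 Ll, 1 ll
short: 3, long: 1
short: 3 out of 4 → fraction 3/4
Expected count = 3/4 × 96 = 72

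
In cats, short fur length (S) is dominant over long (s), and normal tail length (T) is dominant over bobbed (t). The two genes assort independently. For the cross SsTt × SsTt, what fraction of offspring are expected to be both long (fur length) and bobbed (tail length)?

Dihybrid cross SsTt × SsTt — consider each gene separately:
fur length: Ss × Ss → 1 SS, 2 Ss, 1 ss → 3 S_ : 1 ss (out of 4)
tail length: Tt × Tt → 1 TT, 2 Tt, 1 tt → 3 T_ : 1 tt (out of 4)
Looking for: long (ss) and bobbed (tt)
P(long) = 1/4, P(bobbed) = 1/4
P(both) = 1/4 × 1/4 = 1/16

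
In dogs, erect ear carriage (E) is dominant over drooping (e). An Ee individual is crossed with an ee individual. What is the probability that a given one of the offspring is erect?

Punnett square for Ee × ee:
Offspring genotypes: 2 Ee, 2 ee
erect: 2, drooping: 2
erect: 2 out of 4
Probability: 2/4 = 1/2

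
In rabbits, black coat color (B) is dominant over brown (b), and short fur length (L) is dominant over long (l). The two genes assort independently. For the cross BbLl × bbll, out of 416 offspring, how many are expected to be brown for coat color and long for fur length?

Dihybrid cross BbLl × bbll — consider each gene separately:
coat color: Bb × bb → 2 Bb, 2 bb → 2 B_ : 2 bb (out of 4)
fur length: Ll × ll → 2 Ll, 2 ll → 2 L_ : 2 ll (out of 4)
Looking for: brown (bb) and long (ll)
P(brown) = 2/4, P(long) = 2/4
P(both) = 2/4 × 2/4 = 4/16 = 1/4
Expected count = 1/4 × 416 = 104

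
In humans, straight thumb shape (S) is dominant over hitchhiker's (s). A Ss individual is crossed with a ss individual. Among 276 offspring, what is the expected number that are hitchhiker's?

Punnett square for Ss × ss:
Offspring genotypes: 2 Ss, 2 ss
straight: 2, hitchhiker's: 2
hitchhiker's: 2 out of 4 → fraction 1/2
Expected count = 1/2 × 276 = 138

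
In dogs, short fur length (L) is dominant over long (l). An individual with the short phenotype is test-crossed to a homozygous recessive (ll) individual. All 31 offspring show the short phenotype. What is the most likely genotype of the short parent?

Test cross: ? × ll
All offspring are short.
If the unknown parent were heterozygous (Ll), about half of 31 offspring would be long; none are. The unknown parent is most likely homozygous dominant (LL).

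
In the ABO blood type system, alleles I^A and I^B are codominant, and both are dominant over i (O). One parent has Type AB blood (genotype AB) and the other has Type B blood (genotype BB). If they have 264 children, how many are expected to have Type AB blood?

Cross: AB × BB
Possible offspring genotypes: 2 AB, 2 BB
Blood type counts: 2 Type AB, 2 Type B
Probability of Type AB: 2/4 = 1/2
Expected count = 1/2 × 264 = 132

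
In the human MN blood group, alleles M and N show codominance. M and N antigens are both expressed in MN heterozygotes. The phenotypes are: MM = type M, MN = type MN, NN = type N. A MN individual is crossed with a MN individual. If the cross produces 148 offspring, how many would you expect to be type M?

Punnett square for MN × MN:
Offspring genotypes: 1 MM, 2 MN, 1 NN
Phenotype counts: 1 type M, 2 type MN, 1 type N
type M: 1 out of 4 → fraction 1/4
Expected count = 1/4 × 148 = 37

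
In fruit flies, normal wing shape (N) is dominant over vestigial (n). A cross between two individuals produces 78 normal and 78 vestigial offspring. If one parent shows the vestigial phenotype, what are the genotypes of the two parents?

Observed offspring: 78 normal, 78 vestigial
The observed ratio simplifies to 1:1. One parent shows vestigial, so its genotype must be nn. A 1:1 offspring split requires the other parent to be heterozygous (Nn).
Parent genotypes: nn × Nn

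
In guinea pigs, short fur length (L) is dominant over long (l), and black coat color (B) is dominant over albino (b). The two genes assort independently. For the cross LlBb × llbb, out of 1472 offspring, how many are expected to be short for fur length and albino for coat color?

Dihybrid cross LlBb × llbb — consider each gene separately:
fur length: Ll × ll → 2 Ll, 2 ll → 2 L_ : 2 ll (out of 4)
coat color: Bb × bb → 2 Bb, 2 bb → 2 B_ : 2 bb (out of 4)
Looking for: short (L_) and albino (bb)
P(short) = 2/4, P(albino) = 2/4
P(both) = 2/4 × 2/4 = 4/16 = 1/4
Expected count = 1/4 × 1472 = 368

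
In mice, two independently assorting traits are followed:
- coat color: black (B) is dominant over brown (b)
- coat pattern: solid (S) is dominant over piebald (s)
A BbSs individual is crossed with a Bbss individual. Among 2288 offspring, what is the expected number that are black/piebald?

Dihybrid cross BbSs × Bbss — consider each gene separately:
coat color: Bb × Bb → 1 BB, 2 Bb, 1 bb → 3 B_ : 1 bb (out of 4)
coat pattern: Ss × ss → 2 Ss, 2 ss → 2 S_ : 2 ss (out of 4)
Combine (counts out of 4 × 4 = 16): black/solid (B_S_) = 3×2 = 6; black/piebald (B_ss) = 3×2 = 6; brown/solid (bbS_) = 1×2 = 2; brown/piebald (bbss) = 1×2 = 2
Phenotype counts (out of 16): 6 black/solid, 6 black/piebald, 2 brown/solid, 2 brown/piebald
black/piebald: 6 out of 16 → fraction 3/8
Expected count = 3/8 × 2288 = 858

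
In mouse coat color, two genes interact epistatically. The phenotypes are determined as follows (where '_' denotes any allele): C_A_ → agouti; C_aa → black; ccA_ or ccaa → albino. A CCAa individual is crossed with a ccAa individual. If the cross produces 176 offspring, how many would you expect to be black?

Cross: CCAa × ccAa — consider each gene separately:
C gene: CC × cc → 4 Cc → 4 C_ (out of 4)
A gene: Aa × Aa → 1 AA, 2 Aa, 1 aa → 3 A_ : 1 aa (out of 4)
Genotype classes (out of 4 × 4 = 16): C_A_ = 4×3 = 12; C_aa = 4×1 = 4
Apply the phenotype rules: C_A_ (12) → agouti; C_aa (4) → black
Phenotype counts (out of 16): 12 agouti, 4 black
black: 4 out of 16 → fraction 1/4
Expected count = 1/4 × 176 = 44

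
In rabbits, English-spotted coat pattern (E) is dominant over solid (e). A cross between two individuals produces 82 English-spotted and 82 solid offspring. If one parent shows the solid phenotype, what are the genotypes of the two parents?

Observed offspring: 82 English-spotted, 82 solid
The observed ratio simplifies to 1:1. One parent shows solid, so its genotype must be ee. A 1:1 offspring split requires the other parent to be heterozygous (Ee).
Parent genotypes: ee × Ee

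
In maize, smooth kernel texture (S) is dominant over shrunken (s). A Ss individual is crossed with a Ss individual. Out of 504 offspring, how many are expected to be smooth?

Punnett square for Ss × Ss:
Offspring genotypes: 1 SS, 2 Ss, 1 ss
smooth: 3, shrunken: 1
smooth: 3 out of 4 → fraction 3/4
Expected count = 3/4 × 504 = 378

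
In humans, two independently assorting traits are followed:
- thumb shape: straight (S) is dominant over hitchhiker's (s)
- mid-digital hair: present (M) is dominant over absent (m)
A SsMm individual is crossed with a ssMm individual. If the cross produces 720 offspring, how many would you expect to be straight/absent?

Dihybrid cross SsMm × ssMm — consider each gene separately:
thumb shape: Ss × ss → 2 Ss, 2 ss → 2 S_ : 2 ss (out of 4)
mid-digital hair: Mm × Mm → 1 MM, 2 Mm, 1 mm → 3 M_ : 1 mm (out of 4)
Combine (counts out of 4 × 4 = 16): straight/present (S_M_) = 2×3 = 6; straight/absent (S_mm) = 2×1 = 2; hitchhiker's/present (ssM_) = 2×3 = 6; hitchhiker's/absent (ssmm) = 2×1 = 2
Phenotype counts (out of 16): 6 straight/present, 2 straight/absent, 6 hitchhiker's/present, 2 hitchhiker's/absent
straight/absent: 2 out of 16 → fraction 1/8
Expected count = 1/8 × 720 = 90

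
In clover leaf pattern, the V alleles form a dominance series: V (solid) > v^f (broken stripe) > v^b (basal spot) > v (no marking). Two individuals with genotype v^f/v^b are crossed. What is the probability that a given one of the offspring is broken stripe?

Cross: v^f/v^b × v^f/v^b
Allele dominance: V > v^f > v^b > v
Offspring genotypes: 1 v^f/v^f, 2 v^f/v^b, 1 v^b/v^b
Phenotype counts: 3 broken stripe, 1 basal spot
broken stripe: 3 out of 4
Probability: 3/4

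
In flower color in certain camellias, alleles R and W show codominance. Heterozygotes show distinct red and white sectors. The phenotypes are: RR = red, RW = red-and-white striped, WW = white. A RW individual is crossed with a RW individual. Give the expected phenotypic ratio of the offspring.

Punnett square for RW × RW:
Offspring genotypes: 1 RR, 2 RW, 1 WW
Phenotype counts: 1 red, 2 red-and-white striped, 1 white
Ratio: 1 red : 2 red-and-white striped : 1 white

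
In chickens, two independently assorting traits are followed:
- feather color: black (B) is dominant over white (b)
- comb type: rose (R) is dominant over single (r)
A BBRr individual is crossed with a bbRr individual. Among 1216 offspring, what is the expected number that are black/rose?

Dihybrid cross BBRr × bbRr — consider each gene separately:
feather color: BB × bb → 4 Bb → 4 B_ (out of 4)
comb type: Rr × Rr → 1 RR, 2 Rr, 1 rr → 3 R_ : 1 rr (out of 4)
Combine (counts out of 4 × 4 = 16): black/rose (B_R_) = 4×3 = 12; black/single (B_rr) = 4×1 = 4
Phenotype counts (out of 16): 12 black/rose, 4 black/single
black/rose: 12 out of 16 → fraction 3/4
Expected count = 3/4 × 1216 = 912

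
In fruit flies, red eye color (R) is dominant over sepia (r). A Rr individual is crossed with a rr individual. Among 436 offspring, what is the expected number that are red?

Punnett square for Rr × rr:
Offspring genotypes: 2 Rr, 2 rr
red: 2, sepia: 2
red: 2 out of 4 → fraction 1/2
Expected count = 1/2 × 436 = 218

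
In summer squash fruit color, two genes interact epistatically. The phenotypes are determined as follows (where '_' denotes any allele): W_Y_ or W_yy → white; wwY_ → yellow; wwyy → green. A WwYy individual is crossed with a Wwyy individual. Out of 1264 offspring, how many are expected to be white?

Cross: WwYy × Wwyy — consider each gene separately:
W gene: Ww × Ww → 1 WW, 2 Ww, 1 ww → 3 W_ : 1 ww (out of 4)
Y gene: Yy × yy → 2 Yy, 2 yy → 2 Y_ : 2 yy (out of 4)
Genotype classes (out of 4 × 4 = 16): W_Y_ = 3×2 = 6; W_yy = 3×2 = 6; wwY_ = 1×2 = 2; wwyy = 1×2 = 2
Apply the phenotype rules: W_Y_ (6) + W_yy (6) → white; wwY_ (2) → yellow; wwyy (2) → green
Phenotype counts (out of 16): 12 white, 2 yellow, 2 green
white: 12 out of 16 → fraction 3/4
Expected count = 3/4 × 1264 = 948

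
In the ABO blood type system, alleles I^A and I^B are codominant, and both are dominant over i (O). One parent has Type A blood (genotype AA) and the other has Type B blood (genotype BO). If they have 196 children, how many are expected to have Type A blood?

Cross: AA × BO
Possible offspring genotypes: 2 AB, 2 AO
Blood type counts: 2 Type AB, 2 Type A
Probability of Type A: 2/4 = 1/2
Expected count = 1/2 × 196 = 98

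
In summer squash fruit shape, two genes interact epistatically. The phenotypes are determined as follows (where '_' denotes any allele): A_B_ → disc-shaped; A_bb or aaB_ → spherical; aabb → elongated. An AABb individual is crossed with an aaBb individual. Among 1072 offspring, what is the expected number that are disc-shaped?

Cross: AABb × aaBb — consider each gene separately:
A gene: AA × aa → 4 Aa → 4 A_ (out of 4)
B gene: Bb × Bb → 1 BB, 2 Bb, 1 bb → 3 B_ : 1 bb (out of 4)
Genotype classes (out of 4 × 4 = 16): A_B_ = 4×3 = 12; A_bb = 4×1 = 4
Apply the phenotype rules: A_B_ (12) → disc-shaped; A_bb (4) → spherical
Phenotype counts (out of 16): 12 disc-shaped, 4 spherical
disc-shaped: 12 out of 16 → fraction 3/4
Expected count = 3/4 × 1072 = 804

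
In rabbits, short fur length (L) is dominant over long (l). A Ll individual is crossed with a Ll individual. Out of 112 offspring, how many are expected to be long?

Punnett square for Ll × Ll:
Offspring genotypes: 1 LL, 2 Ll, 1 ll
short: 3, long: 1
long: 1 out of 4 → fraction 1/4
Expected count = 1/4 × 112 = 28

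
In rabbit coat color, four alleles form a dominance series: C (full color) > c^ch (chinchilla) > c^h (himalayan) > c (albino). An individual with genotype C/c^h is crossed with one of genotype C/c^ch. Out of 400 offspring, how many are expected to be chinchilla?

Cross: C/c^h × C/c^ch
Allele dominance: C > c^ch > c^h > c
Offspring genotypes: 1 C/C, 1 C/c^ch, 1 C/c^h, 1 c^ch/c^h
Phenotype counts: 3 full color, 1 chinchilla
chinchilla: 1 out of 4 → fraction 1/4
Expected count = 1/4 × 400 = 100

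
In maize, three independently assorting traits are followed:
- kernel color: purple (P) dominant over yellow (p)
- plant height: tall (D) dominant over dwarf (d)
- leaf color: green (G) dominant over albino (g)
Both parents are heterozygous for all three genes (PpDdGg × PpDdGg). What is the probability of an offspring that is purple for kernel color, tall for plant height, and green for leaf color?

Trihybrid cross: PpDdGg × PpDdGg
Each trait segregates independently with a 3:1 phenotypic ratio, so each gene contributes 3/4 (dominant) or 1/4 (recessive).
Target: purple (kernel color), tall (plant height), green (leaf color)
Probability = product of independent per-trait probabilities
= 3/4 × 3/4 × 3/4 = 27/64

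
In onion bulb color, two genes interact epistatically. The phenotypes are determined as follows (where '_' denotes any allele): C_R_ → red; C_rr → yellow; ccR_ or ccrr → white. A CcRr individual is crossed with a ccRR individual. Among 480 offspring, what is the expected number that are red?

Cross: CcRr × ccRR — consider each gene separately:
C gene: Cc × cc → 2 Cc, 2 cc → 2 C_ : 2 cc (out of 4)
R gene: Rr × RR → 2 RR, 2 Rr → 4 R_ (out of 4)
Genotype classes (out of 4 × 4 = 16): C_R_ = 2×4 = 8; ccR_ = 2×4 = 8
Apply the phenotype rules: C_R_ (8) → red; ccR_ (8) → white
Phenotype counts (out of 16): 8 red, 8 white
red: 8 out of 16 → fraction 1/2
Expected count = 1/2 × 480 = 240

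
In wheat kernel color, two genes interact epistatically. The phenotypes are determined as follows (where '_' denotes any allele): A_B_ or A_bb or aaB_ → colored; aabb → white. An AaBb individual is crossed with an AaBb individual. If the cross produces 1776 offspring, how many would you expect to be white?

Cross: AaBb × AaBb — consider each gene separately:
A gene: Aa × Aa → 1 AA, 2 Aa, 1 aa → 3 A_ : 1 aa (out of 4)
B gene: Bb × Bb → 1 BB, 2 Bb, 1 bb → 3 B_ : 1 bb (out of 4)
Genotype classes (out of 4 × 4 = 16): A_B_ = 3×3 = 9; A_bb = 3×1 = 3; aaB_ = 1×3 = 3; aabb = 1×1 = 1
Apply the phenotype rules: A_B_ (9) + A_bb (3) + aaB_ (3) → colored; aabb (1) → white
Phenotype counts (out of 16): 15 colored, 1 white
white: 1 out of 16 → fraction 1/16
Expected count = 1/16 × 1776 = 111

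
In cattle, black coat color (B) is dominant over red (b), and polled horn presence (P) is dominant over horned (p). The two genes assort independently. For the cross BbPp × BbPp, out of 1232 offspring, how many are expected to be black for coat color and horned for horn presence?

Dihybrid cross BbPp × BbPp — consider each gene separately:
coat color: Bb × Bb → 1 BB, 2 Bb, 1 bb → 3 B_ : 1 bb (out of 4)
horn presence: Pp × Pp → 1 PP, 2 Pp, 1 pp → 3 P_ : 1 pp (out of 4)
Looking for: black (B_) and horned (pp)
P(black) = 3/4, P(horned) = 1/4
P(both) = 3/4 × 1/4 = 3/16
Expected count = 3/16 × 1232 = 231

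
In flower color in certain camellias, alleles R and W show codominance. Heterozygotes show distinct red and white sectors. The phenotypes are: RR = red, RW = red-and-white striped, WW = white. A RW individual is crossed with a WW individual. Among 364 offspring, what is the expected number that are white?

Punnett square for RW × WW:
Offspring genotypes: 2 RW, 2 WW
Phenotype counts: 2 red-and-white striped, 2 white
white: 2 out of 4 → fraction 1/2
Expected count = 1/2 × 364 = 182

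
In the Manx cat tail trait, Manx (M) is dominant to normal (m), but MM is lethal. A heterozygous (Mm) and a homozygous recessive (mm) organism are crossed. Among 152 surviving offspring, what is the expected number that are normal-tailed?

Cross: Mm × mm
Punnett square offspring (before lethality): 2 Mm, 2 mm
No MM offspring are produced in this cross.
normal-tailed: 2 out of 4 → fraction 1/2
Expected count = 1/2 × 152 = 76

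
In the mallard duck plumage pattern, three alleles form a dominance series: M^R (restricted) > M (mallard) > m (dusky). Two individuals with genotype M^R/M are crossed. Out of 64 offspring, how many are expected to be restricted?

Cross: M^R/M × M^R/M
Allele dominance: M^R > M > m
Offspring genotypes: 1 M^R/M^R, 2 M^R/M, 1 M/M
Phenotype counts: 3 restricted, 1 mallard
restricted: 3 out of 4 → fraction 3/4
Expected count = 3/4 × 64 = 48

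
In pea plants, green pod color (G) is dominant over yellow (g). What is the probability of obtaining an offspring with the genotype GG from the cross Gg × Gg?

Punnett square for Gg × Gg:
Offspring genotypes: 1 GG, 2 Gg, 1 gg
Total offspring: 4
Count with target: 1
Probability: 1/4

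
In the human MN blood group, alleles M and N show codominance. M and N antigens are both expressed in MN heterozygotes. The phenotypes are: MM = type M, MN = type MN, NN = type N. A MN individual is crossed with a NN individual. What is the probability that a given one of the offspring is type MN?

Punnett square for MN × NN:
Offspring genotypes: 2 MN, 2 NN
Phenotype counts: 2 type MN, 2 type N
type MN: 2 out of 4
Probability: 2/4 = 1/2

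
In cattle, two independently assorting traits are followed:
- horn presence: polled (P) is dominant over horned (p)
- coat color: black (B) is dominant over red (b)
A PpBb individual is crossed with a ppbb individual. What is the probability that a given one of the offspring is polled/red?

Dihybrid cross PpBb × ppbb — consider each gene separately:
horn presence: Pp × pp → 2 Pp, 2 pp → 2 P_ : 2 pp (out of 4)
coat color: Bb × bb → 2 Bb, 2 bb → 2 B_ : 2 bb (out of 4)
Combine (counts out of 4 × 4 = 16): polled/black (P_B_) = 2×2 = 4; polled/red (P_bb) = 2×2 = 4; horned/black (ppB_) = 2×2 = 4; horned/red (ppbb) = 2×2 = 4
Phenotype counts (out of 16): 4 polled/black, 4 polled/red, 4 horned/black, 4 horned/red
polled/red: 4 out of 16
Probability: 4/16 = 1/4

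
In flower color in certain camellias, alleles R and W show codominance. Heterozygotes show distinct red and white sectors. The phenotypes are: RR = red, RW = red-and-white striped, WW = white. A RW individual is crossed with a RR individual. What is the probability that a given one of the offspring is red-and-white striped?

Punnett square for RW × RR:
Offspring genotypes: 2 RR, 2 RW
Phenotype counts: 2 red, 2 red-and-white striped
red-and-white striped: 2 out of 4
Probability: 2/4 = 1/2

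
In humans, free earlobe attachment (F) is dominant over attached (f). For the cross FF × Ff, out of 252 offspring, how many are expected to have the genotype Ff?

Punnett square for FF × Ff:
Offspring genotypes: 2 FF, 2 Ff
Total offspring: 4
Count with target: 2
Probability: 2/4 = 1/2
Expected count = 1/2 × 252 = 126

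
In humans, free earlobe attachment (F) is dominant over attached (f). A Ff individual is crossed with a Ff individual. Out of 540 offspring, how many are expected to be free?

Punnett square for Ff × Ff:
Offspring genotypes: 1 FF, 2 Ff, 1 ff
free: 3, attached: 1
free: 3 out of 4 → fraction 3/4
Expected count = 3/4 × 540 = 405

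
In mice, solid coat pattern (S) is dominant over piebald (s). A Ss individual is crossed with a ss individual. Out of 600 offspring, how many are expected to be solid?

Punnett square for Ss × ss:
Offspring genotypes: 2 Ss, 2 ss
solid: 2, piebald: 2
solid: 2 out of 4 → fraction 1/2
Expected count = 1/2 × 600 = 300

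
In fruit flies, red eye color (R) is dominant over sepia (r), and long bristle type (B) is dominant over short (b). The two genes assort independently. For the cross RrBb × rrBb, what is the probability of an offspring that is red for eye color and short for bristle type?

Dihybrid cross RrBb × rrBb — consider each gene separately:
eye color: Rr × rr → 2 Rr, 2 rr → 2 R_ : 2 rr (out of 4)
bristle type: Bb × Bb → 1 BB, 2 Bb, 1 bb → 3 B_ : 1 bb (out of 4)
Looking for: red (R_) and short (bb)
P(red) = 2/4, P(short) = 1/4
P(both) = 2/4 × 1/4 = 2/16 = 1/8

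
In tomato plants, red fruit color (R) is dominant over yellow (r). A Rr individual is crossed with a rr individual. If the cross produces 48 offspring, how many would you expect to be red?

Punnett square for Rr × rr:
Offspring genotypes: 2 Rr, 2 rr
red: 2, yellow: 2
red: 2 out of 4 → fraction 1/2
Expected count = 1/2 × 48 = 24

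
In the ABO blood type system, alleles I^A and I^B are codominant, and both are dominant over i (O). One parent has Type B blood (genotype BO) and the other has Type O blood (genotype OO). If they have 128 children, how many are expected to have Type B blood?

Cross: BO × OO
Possible offspring genotypes: 2 BO, 2 OO
Blood type counts: 2 Type B, 2 Type O
Probability of Type B: 2/4 = 1/2
Expected count = 1/2 × 128 = 64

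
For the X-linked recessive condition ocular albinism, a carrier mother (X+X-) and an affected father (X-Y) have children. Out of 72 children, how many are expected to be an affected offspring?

Cross: X+X- × X-Y
Offspring: 1 X+X-, 1 X+Y, 1 X-X-, 1 X-Y
Probability of an affected offspring: 2/4 = 1/2
Expected count = 1/2 × 72 = 36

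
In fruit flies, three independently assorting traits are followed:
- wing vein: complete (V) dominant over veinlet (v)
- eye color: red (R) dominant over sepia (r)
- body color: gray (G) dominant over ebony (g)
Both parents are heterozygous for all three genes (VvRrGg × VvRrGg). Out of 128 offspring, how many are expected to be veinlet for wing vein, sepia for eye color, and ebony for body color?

Trihybrid cross: VvRrGg × VvRrGg
Each trait segregates independently with a 3:1 phenotypic ratio, so each gene contributes 3/4 (dominant) or 1/4 (recessive).
Target: veinlet (wing vein), sepia (eye color), ebony (body color)
Probability = product of independent per-trait probabilities
= 1/4 × 1/4 × 1/4 = 1/64
Expected count = 1/64 × 128 = 2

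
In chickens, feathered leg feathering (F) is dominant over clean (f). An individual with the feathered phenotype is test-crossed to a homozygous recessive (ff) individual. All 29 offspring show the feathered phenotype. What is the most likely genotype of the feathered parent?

Test cross: ? × ff
All offspring are feathered.
If the unknown parent were heterozygous (Ff), about half of 29 offspring would be clean; none are. The unknown parent is most likely homozygous dominant (FF).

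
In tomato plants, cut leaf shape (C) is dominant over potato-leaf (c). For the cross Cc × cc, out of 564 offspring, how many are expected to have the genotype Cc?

Punnett square for Cc × cc:
Offspring genotypes: 2 Cc, 2 cc
Total offspring: 4
Count with target: 2
Probability: 2/4 = 1/2
Expected count = 1/2 × 564 = 282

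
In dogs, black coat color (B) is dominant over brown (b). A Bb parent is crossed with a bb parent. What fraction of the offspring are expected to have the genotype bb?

Punnett square for Bb × bb:
Offspring genotypes: 2 Bb, 2 bb
Total offspring: 4
Count with target: 2
Probability: 2/4 = 1/2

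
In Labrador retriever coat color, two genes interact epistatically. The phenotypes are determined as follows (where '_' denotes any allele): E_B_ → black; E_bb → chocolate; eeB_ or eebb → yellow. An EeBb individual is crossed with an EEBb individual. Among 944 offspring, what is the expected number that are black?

Cross: EeBb × EEBb — consider each gene separately:
E gene: Ee × EE → 2 EE, 2 Ee → 4 E_ (out of 4)
B gene: Bb × Bb → 1 BB, 2 Bb, 1 bb → 3 B_ : 1 bb (out of 4)
Genotype classes (out of 4 × 4 = 16): E_B_ = 4×3 = 12; E_bb = 4×1 = 4
Apply the phenotype rules: E_B_ (12) → black; E_bb (4) → chocolate
Phenotype counts (out of 16): 12 black, 4 chocolate
black: 12 out of 16 → fraction 3/4
Expected count = 3/4 × 944 = 708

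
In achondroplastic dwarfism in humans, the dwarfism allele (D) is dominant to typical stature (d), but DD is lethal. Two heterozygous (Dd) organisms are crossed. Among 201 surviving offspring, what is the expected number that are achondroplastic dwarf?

Cross: Dd × Dd
Punnett square offspring (before lethality): 1 DD, 2 Dd, 1 dd
The DD genotype is lethal (embryos die); surviving offspring: 2 Dd, 1 dd
achondroplastic dwarf: 2 out of 3 → fraction 2/3
Expected count = 2/3 × 201 = 134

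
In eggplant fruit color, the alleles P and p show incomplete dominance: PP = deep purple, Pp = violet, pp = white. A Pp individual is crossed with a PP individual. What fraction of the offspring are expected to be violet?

Punnett square for Pp × PP:
Offspring genotypes: 2 PP, 2 Pp
Phenotype counts: 2 deep purple, 2 violet
violet: 2 out of 4
Probability: 2/4 = 1/2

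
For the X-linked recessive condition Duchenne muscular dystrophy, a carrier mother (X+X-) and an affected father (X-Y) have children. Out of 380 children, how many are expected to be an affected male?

Cross: X+X- × X-Y
Offspring: 1 X+X-, 1 X+Y, 1 X-X-, 1 X-Y
Probability of an affected male: 1/4
Expected count = 1/4 × 380 = 95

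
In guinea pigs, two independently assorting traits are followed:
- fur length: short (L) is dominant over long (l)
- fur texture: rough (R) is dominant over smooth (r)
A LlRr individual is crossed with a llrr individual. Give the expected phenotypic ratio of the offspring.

Dihybrid cross LlRr × llrr — consider each gene separately:
fur length: Ll × ll → 2 Ll, 2 ll → 2 L_ : 2 ll (out of 4)
fur texture: Rr × rr → 2 Rr, 2 rr → 2 R_ : 2 rr (out of 4)
Combine (counts out of 4 × 4 = 16): short/rough (L_R_) = 2×2 = 4; short/smooth (L_rr) = 2×2 = 4; long/rough (llR_) = 2×2 = 4; long/smooth (llrr) = 2×2 = 4
Phenotype counts (out of 16): 4 short/rough, 4 short/smooth, 4 long/rough, 4 long/smooth
Ratio: 1 short/rough : 1 short/smooth : 1 long/rough : 1 long/smooth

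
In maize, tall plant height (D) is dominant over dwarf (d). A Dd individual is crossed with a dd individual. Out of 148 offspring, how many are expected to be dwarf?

Punnett square for Dd × dd:
Offspring genotypes: 2 Dd, 2 dd
tall: 2, dwarf: 2
dwarf: 2 out of 4 → fraction 1/2
Expected count = 1/2 × 148 = 74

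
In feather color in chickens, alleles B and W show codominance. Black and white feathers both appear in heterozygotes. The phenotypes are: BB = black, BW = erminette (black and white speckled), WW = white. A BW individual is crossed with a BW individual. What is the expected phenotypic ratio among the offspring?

Punnett square for BW × BW:
Offspring genotypes: 1 BB, 2 BW, 1 WW
Phenotype counts: 1 black, 2 erminette (black and white speckled), 1 white
Ratio: 1 black : 2 erminette (black and white speckled) : 1 white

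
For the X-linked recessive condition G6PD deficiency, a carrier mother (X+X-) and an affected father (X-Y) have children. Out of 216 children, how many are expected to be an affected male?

Cross: X+X- × X-Y
Offspring: 1 X+X-, 1 X+Y, 1 X-X-, 1 X-Y
Probability of an affected male: 1/4
Expected count = 1/4 × 216 = 54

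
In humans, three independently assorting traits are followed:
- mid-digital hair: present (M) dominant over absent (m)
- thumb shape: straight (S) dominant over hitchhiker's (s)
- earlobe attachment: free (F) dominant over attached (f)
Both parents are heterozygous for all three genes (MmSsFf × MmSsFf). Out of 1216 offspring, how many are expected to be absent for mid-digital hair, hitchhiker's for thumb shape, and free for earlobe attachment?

Trihybrid cross: MmSsFf × MmSsFf
Each trait segregates independently with a 3:1 phenotypic ratio, so each gene contributes 3/4 (dominant) or 1/4 (recessive).
Target: absent (mid-digital hair), hitchhiker's (thumb shape), free (earlobe attachment)
Probability = product of independent per-trait probabilities
= 1/4 × 1/4 × 3/4 = 3/64
Expected count = 3/64 × 1216 = 57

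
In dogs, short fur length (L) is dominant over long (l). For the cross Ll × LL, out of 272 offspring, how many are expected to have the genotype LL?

Punnett square for Ll × LL:
Offspring genotypes: 2 LL, 2 Ll
Total offspring: 4
Count with target: 2
Probability: 2/4 = 1/2
Expected count = 1/2 × 272 = 136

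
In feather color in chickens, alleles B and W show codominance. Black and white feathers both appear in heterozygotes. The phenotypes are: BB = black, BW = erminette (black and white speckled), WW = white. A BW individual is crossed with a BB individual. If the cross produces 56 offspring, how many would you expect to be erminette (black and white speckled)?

Punnett square for BW × BB:
Offspring genotypes: 2 BB, 2 BW
Phenotype counts: 2 black, 2 erminette (black and white speckled)
erminette (black and white speckled): 2 out of 4 → fraction 1/2
Expected count = 1/2 × 56 = 28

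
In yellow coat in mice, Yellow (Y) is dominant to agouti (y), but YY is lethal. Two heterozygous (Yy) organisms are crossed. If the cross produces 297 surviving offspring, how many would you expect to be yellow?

Cross: Yy × Yy
Punnett square offspring (before lethality): 1 YY, 2 Yy, 1 yy
The YY genotype is lethal (embryos die); surviving offspring: 2 Yy, 1 yy
yellow: 2 out of 3 → fraction 2/3
Expected count = 2/3 × 297 = 198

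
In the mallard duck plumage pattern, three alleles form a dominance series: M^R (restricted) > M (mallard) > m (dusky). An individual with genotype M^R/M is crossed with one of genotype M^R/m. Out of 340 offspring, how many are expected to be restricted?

Cross: M^R/M × M^R/m
Allele dominance: M^R > M > m
Offspring genotypes: 1 M^R/M^R, 1 M^R/m, 1 M^R/M, 1 M/m
Phenotype counts: 3 restricted, 1 mallard
restricted: 3 out of 4 → fraction 3/4
Expected count = 3/4 × 340 = 255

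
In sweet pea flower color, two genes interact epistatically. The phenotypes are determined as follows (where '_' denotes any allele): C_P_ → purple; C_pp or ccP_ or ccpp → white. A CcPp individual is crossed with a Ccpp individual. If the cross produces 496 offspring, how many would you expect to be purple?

Cross: CcPp × Ccpp — consider each gene separately:
C gene: Cc × Cc → 1 CC, 2 Cc, 1 cc → 3 C_ : 1 cc (out of 4)
P gene: Pp × pp → 2 Pp, 2 pp → 2 P_ : 2 pp (out of 4)
Genotype classes (out of 4 × 4 = 16): C_P_ = 3×2 = 6; C_pp = 3×2 = 6; ccP_ = 1×2 = 2; ccpp = 1×2 = 2
Apply the phenotype rules: C_P_ (6) → purple; C_pp (6) + ccP_ (2) + ccpp (2) → white
Phenotype counts (out of 16): 6 purple, 10 white
purple: 6 out of 16 → fraction 3/8
Expected count = 3/8 × 496 = 186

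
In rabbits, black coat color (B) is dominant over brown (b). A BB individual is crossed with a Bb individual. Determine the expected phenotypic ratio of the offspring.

Punnett square for BB × Bb:
Offspring genotypes: 2 BB, 2 Bb
black: 4, brown: 0
Ratio: all black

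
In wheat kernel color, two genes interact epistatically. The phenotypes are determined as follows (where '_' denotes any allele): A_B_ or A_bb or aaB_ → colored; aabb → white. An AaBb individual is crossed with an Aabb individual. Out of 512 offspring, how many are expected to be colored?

Cross: AaBb × Aabb — consider each gene separately:
A gene: Aa × Aa → 1 AA, 2 Aa, 1 aa → 3 A_ : 1 aa (out of 4)
B gene: Bb × bb → 2 Bb, 2 bb → 2 B_ : 2 bb (out of 4)
Genotype classes (out of 4 × 4 = 16): A_B_ = 3×2 = 6; A_bb = 3×2 = 6; aaB_ = 1×2 = 2; aabb = 1×2 = 2
Apply the phenotype rules: A_B_ (6) + A_bb (6) + aaB_ (2) → colored; aabb (2) → white
Phenotype counts (out of 16): 14 colored, 2 white
colored: 14 out of 16 → fraction 7/8
Expected count = 7/8 × 512 = 448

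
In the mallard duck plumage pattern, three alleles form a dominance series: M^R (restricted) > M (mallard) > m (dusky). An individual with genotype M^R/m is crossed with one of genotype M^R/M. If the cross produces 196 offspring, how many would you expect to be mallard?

Cross: M^R/m × M^R/M
Allele dominance: M^R > M > m
Offspring genotypes: 1 M^R/M^R, 1 M^R/M, 1 M^R/m, 1 M/m
Phenotype counts: 3 restricted, 1 mallard
mallard: 1 out of 4 → fraction 1/4
Expected count = 1/4 × 196 = 49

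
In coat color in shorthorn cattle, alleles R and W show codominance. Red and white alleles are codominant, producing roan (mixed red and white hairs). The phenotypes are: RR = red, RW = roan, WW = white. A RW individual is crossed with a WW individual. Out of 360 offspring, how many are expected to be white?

Punnett square for RW × WW:
Offspring genotypes: 2 RW, 2 WW
Phenotype counts: 2 roan, 2 white
white: 2 out of 4 → fraction 1/2
Expected count = 1/2 × 360 = 180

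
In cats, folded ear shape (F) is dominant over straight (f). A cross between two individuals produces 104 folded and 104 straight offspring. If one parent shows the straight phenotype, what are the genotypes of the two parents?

Observed offspring: 104 folded, 104 straight
The observed ratio simplifies to 1:1. One parent shows straight, so its genotype must be ff. A 1:1 offspring split requires the other parent to be heterozygous (Ff).
Parent genotypes: ff × Ff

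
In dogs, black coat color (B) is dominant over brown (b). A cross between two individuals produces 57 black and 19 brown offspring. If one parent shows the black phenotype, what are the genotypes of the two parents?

Observed offspring: 57 black, 19 brown
The observed ratio simplifies to 3:1. Brown (bb) offspring appear, so each parent must contribute one b allele. The parent stated to show black carries B, so it is Bb. The other parent is then either Bb or bb: Bb × bb would give a 1:1 split, whereas Bb × Bb gives 3:1 — matching the data. So both parents are heterozygous (Bb × Bb).
Parent genotypes: Bb × Bb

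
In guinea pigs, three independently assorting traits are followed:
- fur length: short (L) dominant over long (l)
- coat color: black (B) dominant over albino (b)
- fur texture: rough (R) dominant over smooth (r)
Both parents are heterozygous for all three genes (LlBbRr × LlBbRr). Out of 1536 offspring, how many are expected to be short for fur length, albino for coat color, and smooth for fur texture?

Trihybrid cross: LlBbRr × LlBbRr
Each trait segregates independently with a 3:1 phenotypic ratio, so each gene contributes 3/4 (dominant) or 1/4 (recessive).
Target: short (fur length), albino (coat color), smooth (fur texture)
Probability = product of independent per-trait probabilities
= 3/4 × 1/4 × 1/4 = 3/64
Expected count = 3/64 × 1536 = 72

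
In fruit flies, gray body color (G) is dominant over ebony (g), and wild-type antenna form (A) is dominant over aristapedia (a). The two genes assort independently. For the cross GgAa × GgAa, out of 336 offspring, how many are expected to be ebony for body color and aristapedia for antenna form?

Dihybrid cross GgAa × GgAa — consider each gene separately:
body color: Gg × Gg → 1 GG, 2 Gg, 1 gg → 3 G_ : 1 gg (out of 4)
antenna form: Aa × Aa → 1 AA, 2 Aa, 1 aa → 3 A_ : 1 aa (out of 4)
Looking for: ebony (gg) and aristapedia (aa)
P(ebony) = 1/4, P(aristapedia) = 1/4
P(both) = 1/4 × 1/4 = 1/16
Expected count = 1/16 × 336 = 21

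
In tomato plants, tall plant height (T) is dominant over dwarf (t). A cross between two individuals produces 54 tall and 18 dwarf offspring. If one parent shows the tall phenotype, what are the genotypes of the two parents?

Observed offspring: 54 tall, 18 dwarf
The observed ratio simplifies to 3:1. Dwarf (tt) offspring appear, so each parent must contribute one t allele. The parent stated to show tall carries T, so it is Tt. The other parent is then either Tt or tt: Tt × tt would give a 1:1 split, whereas Tt × Tt gives 3:1 — matching the data. So both parents are heterozygous (Tt × Tt).
Parent genotypes: Tt × Tt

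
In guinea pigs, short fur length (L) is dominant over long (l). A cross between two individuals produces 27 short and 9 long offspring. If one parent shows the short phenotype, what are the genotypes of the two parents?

Observed offspring: 27 short, 9 long
The observed ratio simplifies to 3:1. Long (ll) offspring appear, so each parent must contribute one l allele. The parent stated to show short carries L, so it is Ll. The other parent is then either Ll or ll: Ll × ll would give a 1:1 split, whereas Ll × Ll gives 3:1 — matching the data. So both parents are heterozygous (Ll × Ll).
Parent genotypes: Ll × Ll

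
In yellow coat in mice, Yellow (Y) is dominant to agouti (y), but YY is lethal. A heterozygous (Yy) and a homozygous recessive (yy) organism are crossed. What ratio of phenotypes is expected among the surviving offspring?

Cross: Yy × yy
Punnett square offspring (before lethality): 2 Yy, 2 yy
No YY offspring are produced in this cross.
Ratio: 1 yellow : 1 agouti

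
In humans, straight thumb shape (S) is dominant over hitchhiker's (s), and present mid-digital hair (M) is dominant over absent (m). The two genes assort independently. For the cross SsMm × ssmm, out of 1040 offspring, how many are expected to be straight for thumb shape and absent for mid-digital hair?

Dihybrid cross SsMm × ssmm — consider each gene separately:
thumb shape: Ss × ss → 2 Ss, 2 ss → 2 S_ : 2 ss (out of 4)
mid-digital hair: Mm × mm → 2 Mm, 2 mm → 2 M_ : 2 mm (out of 4)
Looking for: straight (S_) and absent (mm)
P(straight) = 2/4, P(absent) = 2/4
P(both) = 2/4 × 2/4 = 4/16 = 1/4
Expected count = 1/4 × 1040 = 260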